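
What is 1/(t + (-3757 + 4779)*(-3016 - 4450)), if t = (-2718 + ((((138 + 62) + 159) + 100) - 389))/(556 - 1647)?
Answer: -1091/8324602284 ≈ -1.3106e-7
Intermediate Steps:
t = 2648/1091 (t = (-2718 + (((200 + 159) + 100) - 389))/(-1091) = (-2718 + ((359 + 100) - 389))*(-1/1091) = (-2718 + (459 - 389))*(-1/1091) = (-2718 + 70)*(-1/1091) = -2648*(-1/1091) = 2648/1091 ≈ 2.4271)
1/(t + (-3757 + 4779)*(-3016 - 4450)) = 1/(2648/1091 + (-3757 + 4779)*(-3016 - 4450)) = 1/(2648/1091 + 1022*(-7466)) = 1/(2648/1091 - 7630252) = 1/(-8324602284/1091) = -1091/8324602284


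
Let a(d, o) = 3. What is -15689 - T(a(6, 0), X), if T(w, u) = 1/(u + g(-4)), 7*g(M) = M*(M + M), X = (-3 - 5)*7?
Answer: -5648033/360 ≈ -15689.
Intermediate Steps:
X = -56 (X = -8*7 = -56)
g(M) = 2*M²/7 (g(M) = (M*(M + M))/7 = (M*(2*M))/7 = (2*M²)/7 = 2*M²/7)
T(w, u) = 1/(32/7 + u) (T(w, u) = 1/(u + (2/7)*(-4)²) = 1/(u + (2/7)*16) = 1/(u + 32/7) = 1/(32/7 + u))
-15689 - T(a(6, 0), X) = -15689 - 7/(32 + 7*(-56)) = -15689 - 7/(32 - 392) = -15689 - 7/(-360) = -15689 - 7*(-1)/360 = -15689 - 1*(-7/360) = -15689 + 7/360 = -5648033/360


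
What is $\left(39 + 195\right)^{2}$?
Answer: $54756$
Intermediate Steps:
$\left(39 + 195\right)^{2} = 234^{2} = 54756$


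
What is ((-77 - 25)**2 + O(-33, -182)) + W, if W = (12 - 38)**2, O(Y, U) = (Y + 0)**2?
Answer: 12169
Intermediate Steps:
O(Y, U) = Y**2
W = 676 (W = (-26)**2 = 676)
((-77 - 25)**2 + O(-33, -182)) + W = ((-77 - 25)**2 + (-33)**2) + 676 = ((-102)**2 + 1089) + 676 = (10404 + 1089) + 676 = 11493 + 676 = 12169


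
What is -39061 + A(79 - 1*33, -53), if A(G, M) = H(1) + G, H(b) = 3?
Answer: -39012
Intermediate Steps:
A(G, M) = 3 + G
-39061 + A(79 - 1*33, -53) = -39061 + (3 + (79 - 1*33)) = -39061 + (3 + (79 - 33)) = -39061 + (3 + 46) = -39061 + 49 = -39012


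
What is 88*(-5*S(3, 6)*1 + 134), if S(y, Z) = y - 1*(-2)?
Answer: 9592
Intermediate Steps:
S(y, Z) = 2 + y (S(y, Z) = y + 2 = 2 + y)
88*(-5*S(3, 6)*1 + 134) = 88*(-5*(2 + 3)*1 + 134) = 88*(-5*5*1 + 134) = 88*(-25*1 + 134) = 88*(-25 + 134) = 88*109 = 9592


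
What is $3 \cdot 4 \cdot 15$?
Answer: $180$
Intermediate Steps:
$3 \cdot 4 \cdot 15 = 12 \cdot 15 = 180$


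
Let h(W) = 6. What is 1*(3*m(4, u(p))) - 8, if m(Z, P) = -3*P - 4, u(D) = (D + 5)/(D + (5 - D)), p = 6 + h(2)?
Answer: -253/5 ≈ -50.600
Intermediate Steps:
p = 12 (p = 6 + 6 = 12)
u(D) = 1 + D/5 (u(D) = (5 + D)/5 = (5 + D)*(⅕) = 1 + D/5)
m(Z, P) = -4 - 3*P
1*(3*m(4, u(p))) - 8 = 1*(3*(-4 - 3*(1 + (⅕)*12))) - 8 = 1*(3*(-4 - 3*(1 + 12/5))) - 8 = 1*(3*(-4 - 3*17/5)) - 8 = 1*(3*(-4 - 51/5)) - 8 = 1*(3*(-71/5)) - 8 = 1*(-213/5) - 8 = -213/5 - 8 = -253/5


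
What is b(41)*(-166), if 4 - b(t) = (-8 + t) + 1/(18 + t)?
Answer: 284192/59 ≈ 4816.8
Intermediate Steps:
b(t) = 12 - t - 1/(18 + t) (b(t) = 4 - ((-8 + t) + 1/(18 + t)) = 4 - (-8 + t + 1/(18 + t)) = 4 + (8 - t - 1/(18 + t)) = 12 - t - 1/(18 + t))
b(41)*(-166) = ((215 - 1*41**2 - 6*41)/(18 + 41))*(-166) = ((215 - 1*1681 - 246)/59)*(-166) = ((215 - 1681 - 246)/59)*(-166) = ((1/59)*(-1712))*(-166) = -1712/59*(-166) = 284192/59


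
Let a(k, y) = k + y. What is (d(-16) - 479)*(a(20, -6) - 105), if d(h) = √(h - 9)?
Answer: 43589 - 455*I ≈ 43589.0 - 455.0*I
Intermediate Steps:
d(h) = √(-9 + h)
(d(-16) - 479)*(a(20, -6) - 105) = (√(-9 - 16) - 479)*((20 - 6) - 105) = (√(-25) - 479)*(14 - 105) = (5*I - 479)*(-91) = (-479 + 5*I)*(-91) = 43589 - 455*I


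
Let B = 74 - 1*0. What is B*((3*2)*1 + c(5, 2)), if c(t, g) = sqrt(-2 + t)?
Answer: 444 + 74*sqrt(3) ≈ 572.17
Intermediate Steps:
B = 74 (B = 74 + 0 = 74)
B*((3*2)*1 + c(5, 2)) = 74*((3*2)*1 + sqrt(-2 + 5)) = 74*(6*1 + sqrt(3)) = 74*(6 + sqrt(3)) = 444 + 74*sqrt(3)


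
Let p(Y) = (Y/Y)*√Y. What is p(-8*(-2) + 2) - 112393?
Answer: -112393 + 3*√2 ≈ -1.1239e+5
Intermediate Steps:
p(Y) = √Y (p(Y) = 1*√Y = √Y)
p(-8*(-2) + 2) - 112393 = √(-8*(-2) + 2) - 112393 = √(16 + 2) - 112393 = √18 - 112393 = 3*√2 - 112393 = -112393 + 3*√2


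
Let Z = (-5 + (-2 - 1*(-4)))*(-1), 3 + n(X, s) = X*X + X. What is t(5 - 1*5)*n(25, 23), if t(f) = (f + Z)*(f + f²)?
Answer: 0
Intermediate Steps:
n(X, s) = -3 + X + X² (n(X, s) = -3 + (X*X + X) = -3 + (X² + X) = -3 + (X + X²) = -3 + X + X²)
Z = 3 (Z = (-5 + (-2 + 4))*(-1) = (-5 + 2)*(-1) = -3*(-1) = 3)
t(f) = (3 + f)*(f + f²) (t(f) = (f + 3)*(f + f²) = (3 + f)*(f + f²))
t(5 - 1*5)*n(25, 23) = ((5 - 1*5)*(3 + (5 - 1*5)² + 4*(5 - 1*5)))*(-3 + 25 + 25²) = ((5 - 5)*(3 + (5 - 5)² + 4*(5 - 5)))*(-3 + 25 + 625) = (0*(3 + 0² + 4*0))*647 = (0*(3 + 0 + 0))*647 = (0*3)*647 = 0*647 = 0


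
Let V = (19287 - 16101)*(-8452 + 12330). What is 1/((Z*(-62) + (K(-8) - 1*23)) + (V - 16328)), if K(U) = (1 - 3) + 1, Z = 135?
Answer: 1/12330586 ≈ 8.1099e-8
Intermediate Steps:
K(U) = -1 (K(U) = -2 + 1 = -1)
V = 12355308 (V = 3186*3878 = 12355308)
1/((Z*(-62) + (K(-8) - 1*23)) + (V - 16328)) = 1/((135*(-62) + (-1 - 1*23)) + (12355308 - 16328)) = 1/((-8370 + (-1 - 23)) + 12338980) = 1/((-8370 - 24) + 12338980) = 1/(-8394 + 12338980) = 1/12330586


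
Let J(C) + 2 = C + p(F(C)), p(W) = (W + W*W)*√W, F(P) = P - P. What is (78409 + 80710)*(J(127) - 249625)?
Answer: -39700190500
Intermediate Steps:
F(P) = 0
p(W) = √W*(W + W²) (p(W) = (W + W²)*√W = √W*(W + W²))
J(C) = -2 + C (J(C) = -2 + (C + 0^(3/2)*(1 + 0)) = -2 + (C + 0*1) = -2 + (C + 0) = -2 + C)
(78409 + 80710)*(J(127) - 249625) = (78409 + 80710)*((-2 + 127) - 249625) = 159119*(125 - 249625) = 159119*(-249500) = -39700190500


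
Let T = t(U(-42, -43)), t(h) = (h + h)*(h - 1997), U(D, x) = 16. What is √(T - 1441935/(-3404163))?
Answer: I*√81622470681161627/1134721 ≈ 251.78*I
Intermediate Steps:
t(h) = 2*h*(-1997 + h) (t(h) = (2*h)*(-1997 + h) = 2*h*(-1997 + h))
T = -63392 (T = 2*16*(-1997 + 16) = 2*16*(-1981) = -63392)
√(T - 1441935/(-3404163)) = √(-63392 - 1441935/(-3404163)) = √(-63392 - 1441935*(-1/3404163)) = √(-63392 + 480645/1134721) = √(-71931752987/1134721) = I*√81622470681161627/1134721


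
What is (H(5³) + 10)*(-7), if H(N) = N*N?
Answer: -109445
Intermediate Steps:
H(N) = N²
(H(5³) + 10)*(-7) = ((5³)² + 10)*(-7) = (125² + 10)*(-7) = (15625 + 10)*(-7) = 15635*(-7) = -109445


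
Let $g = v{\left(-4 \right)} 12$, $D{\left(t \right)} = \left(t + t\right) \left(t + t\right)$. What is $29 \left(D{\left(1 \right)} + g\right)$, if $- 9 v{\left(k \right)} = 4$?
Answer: $- \frac{116}{3} \approx -38.667$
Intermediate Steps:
$v{\left(k \right)} = - \frac{4}{9}$ ($v{\left(k \right)} = \left(- \frac{1}{9}\right) 4 = - \frac{4}{9}$)
$D{\left(t \right)} = 4 t^{2}$ ($D{\left(t \right)} = 2 t 2 t = 4 t^{2}$)
$g = - \frac{16}{3}$ ($g = \left(- \frac{4}{9}\right) 12 = - \frac{16}{3} \approx -5.3333$)
$29 \left(D{\left(1 \right)} + g\right) = 29 \left(4 \cdot 1^{2} - \frac{16}{3}\right) = 29 \left(4 \cdot 1 - \frac{16}{3}\right) = 29 \left(4 - \frac{16}{3}\right) = 29 \left(- \frac{4}{3}\right) = - \frac{116}{3}$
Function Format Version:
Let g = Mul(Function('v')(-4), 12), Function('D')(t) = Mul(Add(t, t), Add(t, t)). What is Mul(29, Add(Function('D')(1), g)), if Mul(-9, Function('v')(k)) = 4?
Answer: Rational(-116, 3) ≈ -38.667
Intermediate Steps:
Function('v')(k) = Rational(-4, 9) (Function('v')(k) = Mul(Rational(-1, 9), 4) = Rational(-4, 9))
Function('D')(t) = Mul(4, Pow(t, 2)) (Function('D')(t) = Mul(Mul(2, t), Mul(2, t)) = Mul(4, Pow(t, 2)))
g = Rational(-16, 3) (g = Mul(Rational(-4, 9), 12) = Rational(-16, 3) ≈ -5.3333)
Mul(29, Add(Function('D')(1), g)) = Mul(29, Add(Mul(4, Pow(1, 2)), Rational(-16, 3))) = Mul(29, Add(Mul(4, 1), Rational(-16, 3))) = Mul(29, Add(4, Rational(-16, 3))) = Mul(29, Rational(-4, 3)) = Rational(-116, 3)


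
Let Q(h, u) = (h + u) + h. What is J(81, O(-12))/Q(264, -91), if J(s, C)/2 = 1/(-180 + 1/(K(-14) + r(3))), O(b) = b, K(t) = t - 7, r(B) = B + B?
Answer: -30/1180337 ≈ -2.5416e-5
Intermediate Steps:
Q(h, u) = u + 2*h
r(B) = 2*B
K(t) = -7 + t
J(s, C) = -30/2701 (J(s, C) = 2/(-180 + 1/((-7 - 14) + 2*3)) = 2/(-180 + 1/(-21 + 6)) = 2/(-180 + 1/(-15)) = 2/(-180 - 1/15) = 2/(-2701/15) = 2*(-15/2701) = -30/2701)
J(81, O(-12))/Q(264, -91) = -30/(2701*(-91 + 2*264)) = -30/(2701*(-91 + 528)) = -30/2701/437 = -30/2701*1/437 = -30/1180337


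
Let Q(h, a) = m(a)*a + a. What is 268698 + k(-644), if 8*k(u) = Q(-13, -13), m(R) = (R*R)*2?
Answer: 2145177/8 ≈ 2.6815e+5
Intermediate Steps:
m(R) = 2*R**2 (m(R) = R**2*2 = 2*R**2)
Q(h, a) = a + 2*a**3 (Q(h, a) = (2*a**2)*a + a = 2*a**3 + a = a + 2*a**3)
k(u) = -4407/8 (k(u) = (-13 + 2*(-13)**3)/8 = (-13 + 2*(-2197))/8 = (-13 - 4394)/8 = (1/8)*(-4407) = -4407/8)
268698 + k(-644) = 268698 - 4407/8 = 2145177/8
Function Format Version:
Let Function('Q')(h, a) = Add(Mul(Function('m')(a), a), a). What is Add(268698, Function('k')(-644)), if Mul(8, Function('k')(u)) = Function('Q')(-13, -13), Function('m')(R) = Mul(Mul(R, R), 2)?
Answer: Rational(2145177, 8) ≈ 2.6815e+5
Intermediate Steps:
Function('m')(R) = Mul(2, Pow(R, 2)) (Function('m')(R) = Mul(Pow(R, 2), 2) = Mul(2, Pow(R, 2)))
Function('Q')(h, a) = Add(a, Mul(2, Pow(a, 3))) (Function('Q')(h, a) = Add(Mul(Mul(2, Pow(a, 2)), a), a) = Add(Mul(2, Pow(a, 3)), a) = Add(a, Mul(2, Pow(a, 3))))
Function('k')(u) = Rational(-4407, 8) (Function('k')(u) = Mul(Rational(1, 8), Add(-13, Mul(2, Pow(-13, 3)))) = Mul(Rational(1, 8), Add(-13, Mul(2, -2197))) = Mul(Rational(1, 8), Add(-13, -4394)) = Mul(Rational(1, 8), -4407) = Rational(-4407, 8))
Add(268698, Function('k')(-644)) = Add(268698, Rational(-4407, 8)) = Rational(2145177, 8)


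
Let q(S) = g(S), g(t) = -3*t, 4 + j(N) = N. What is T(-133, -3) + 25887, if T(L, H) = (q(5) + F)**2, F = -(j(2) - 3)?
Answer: 25987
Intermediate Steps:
j(N) = -4 + N
F = 5 (F = -((-4 + 2) - 3) = -(-2 - 3) = -1*(-5) = 5)
q(S) = -3*S
T(L, H) = 100 (T(L, H) = (-3*5 + 5)**2 = (-15 + 5)**2 = (-10)**2 = 100)
T(-133, -3) + 25887 = 100 + 25887 = 25987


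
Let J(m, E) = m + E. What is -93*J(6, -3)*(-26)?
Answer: 7254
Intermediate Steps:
J(m, E) = E + m
-93*J(6, -3)*(-26) = -93*(-3 + 6)*(-26) = -93*3*(-26) = -279*(-26) = 7254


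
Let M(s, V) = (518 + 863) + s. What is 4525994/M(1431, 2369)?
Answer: 2262997/1406 ≈ 1609.5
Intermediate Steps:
M(s, V) = 1381 + s
4525994/M(1431, 2369) = 4525994/(1381 + 1431) = 4525994/2812 = 4525994*(1/2812) = 2262997/1406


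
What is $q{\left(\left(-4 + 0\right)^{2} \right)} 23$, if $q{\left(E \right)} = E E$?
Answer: $5888$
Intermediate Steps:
$q{\left(E \right)} = E^{2}$
$q{\left(\left(-4 + 0\right)^{2} \right)} 23 = \left(\left(-4 + 0\right)^{2}\right)^{2} \cdot 23 = \left(\left(-4\right)^{2}\right)^{2} \cdot 23 = 16^{2} \cdot 23 = 256 \cdot 23 = 5888$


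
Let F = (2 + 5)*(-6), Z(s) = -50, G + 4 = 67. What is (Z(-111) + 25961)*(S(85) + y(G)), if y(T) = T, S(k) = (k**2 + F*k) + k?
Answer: 98539533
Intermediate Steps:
G = 63 (G = -4 + 67 = 63)
F = -42 (F = 7*(-6) = -42)
S(k) = k**2 - 41*k (S(k) = (k**2 - 42*k) + k = k**2 - 41*k)
(Z(-111) + 25961)*(S(85) + y(G)) = (-50 + 25961)*(85*(-41 + 85) + 63) = 25911*(85*44 + 63) = 25911*(3740 + 63) = 25911*3803 = 98539533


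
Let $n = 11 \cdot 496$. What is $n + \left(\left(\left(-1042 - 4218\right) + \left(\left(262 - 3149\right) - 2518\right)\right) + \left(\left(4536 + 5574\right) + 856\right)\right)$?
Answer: $5757$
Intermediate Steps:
$n = 5456$
$n + \left(\left(\left(-1042 - 4218\right) + \left(\left(262 - 3149\right) - 2518\right)\right) + \left(\left(4536 + 5574\right) + 856\right)\right) = 5456 + \left(\left(\left(-1042 - 4218\right) + \left(\left(262 - 3149\right) - 2518\right)\right) + \left(\left(4536 + 5574\right) + 856\right)\right) = 5456 + \left(\left(-5260 - 5405\right) + \left(10110 + 856\right)\right) = 5456 + \left(\left(-5260 - 5405\right) + 10966\right) = 5456 + \left(-10665 + 10966\right) = 5456 + 301 = 5757$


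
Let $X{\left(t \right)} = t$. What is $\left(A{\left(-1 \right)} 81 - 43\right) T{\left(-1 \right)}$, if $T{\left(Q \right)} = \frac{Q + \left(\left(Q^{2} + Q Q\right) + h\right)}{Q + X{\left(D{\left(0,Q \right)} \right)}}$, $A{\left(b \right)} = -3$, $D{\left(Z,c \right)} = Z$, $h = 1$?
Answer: $572$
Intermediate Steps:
$T{\left(Q \right)} = \frac{1 + Q + 2 Q^{2}}{Q}$ ($T{\left(Q \right)} = \frac{Q + \left(\left(Q^{2} + Q Q\right) + 1\right)}{Q + 0} = \frac{Q + \left(\left(Q^{2} + Q^{2}\right) + 1\right)}{Q} = \frac{Q + \left(2 Q^{2} + 1\right)}{Q} = \frac{Q + \left(1 + 2 Q^{2}\right)}{Q} = \frac{1 + Q + 2 Q^{2}}{Q}$)
$\left(A{\left(-1 \right)} 81 - 43\right) T{\left(-1 \right)} = \left(\left(-3\right) 81 - 43\right) \left(1 + \frac{1}{-1} + 2 \left(-1\right)\right) = \left(-243 - 43\right) \left(1 - 1 - 2\right) = \left(-286\right) \left(-2\right) = 572$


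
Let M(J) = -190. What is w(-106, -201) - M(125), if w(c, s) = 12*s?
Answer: -2222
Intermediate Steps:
w(-106, -201) - M(125) = 12*(-201) - 1*(-190) = -2412 + 190 = -2222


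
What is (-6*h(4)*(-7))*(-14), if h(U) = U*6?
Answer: -14112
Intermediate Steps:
h(U) = 6*U
(-6*h(4)*(-7))*(-14) = (-36*4*(-7))*(-14) = (-6*24*(-7))*(-14) = -144*(-7)*(-14) = 1008*(-14) = -14112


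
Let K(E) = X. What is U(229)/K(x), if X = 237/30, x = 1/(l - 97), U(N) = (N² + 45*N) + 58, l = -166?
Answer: 628040/79 ≈ 7949.9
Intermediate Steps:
U(N) = 58 + N² + 45*N
x = -1/263 (x = 1/(-166 - 97) = 1/(-263) = -1/263 ≈ -0.0038023)
X = 79/10 (X = 237*(1/30) = 79/10 ≈ 7.9000)
K(E) = 79/10
U(229)/K(x) = (58 + 229² + 45*229)/(79/10) = (58 + 52441 + 10305)*(10/79) = 62804*(10/79) = 628040/79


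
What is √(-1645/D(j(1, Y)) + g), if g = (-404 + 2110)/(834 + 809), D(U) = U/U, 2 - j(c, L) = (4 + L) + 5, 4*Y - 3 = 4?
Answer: I*√4437790647/1643 ≈ 40.546*I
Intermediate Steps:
Y = 7/4 (Y = ¾ + (¼)*4 = ¾ + 1 = 7/4 ≈ 1.7500)
j(c, L) = -7 - L (j(c, L) = 2 - ((4 + L) + 5) = 2 - (9 + L) = 2 + (-9 - L) = -7 - L)
D(U) = 1
g = 1706/1643 ≈ 1.0383
√(-1645/D(j(1, Y)) + g) = √(-1645/1 + 1706/1643) = √(-1645*1 + 1706/1643) = √(-1645 + 1706/1643) = √(-2701029/1643) = I*√4437790647/1643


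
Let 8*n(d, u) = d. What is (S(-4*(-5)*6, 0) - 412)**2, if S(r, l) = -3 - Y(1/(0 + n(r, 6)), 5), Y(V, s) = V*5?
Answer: 1552516/9 ≈ 1.7250e+5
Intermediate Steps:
n(d, u) = d/8
Y(V, s) = 5*V
S(r, l) = -3 - 40/r (S(r, l) = -3 - 5/(0 + r/8) = -3 - 5/(r/8) = -3 - 5*8/r = -3 - 40/r)
(S(-4*(-5)*6, 0) - 412)**2 = ((-3 - 40/(-4*(-5)*6)) - 412)**2 = ((-3 - 40/(20*6)) - 412)**2 = ((-3 - 40/120) - 412)**2 = ((-3 - 40*1/120) - 412)**2 = ((-3 - 1/3) - 412)**2 = (-10/3 - 412)**2 = (-1246/3)**2 = 1552516/9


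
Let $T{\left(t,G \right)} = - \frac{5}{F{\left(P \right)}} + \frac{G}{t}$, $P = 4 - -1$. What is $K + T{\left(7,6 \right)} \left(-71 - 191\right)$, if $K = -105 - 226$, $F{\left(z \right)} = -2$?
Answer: $- \frac{8474}{7} \approx -1210.6$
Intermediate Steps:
$P = 5$ ($P = 4 + 1 = 5$)
$T{\left(t,G \right)} = \frac{5}{2} + \frac{G}{t}$ ($T{\left(t,G \right)} = - \frac{5}{-2} + \frac{G}{t} = \left(-5\right) \left(- \frac{1}{2}\right) + \frac{G}{t} = \frac{5}{2} + \frac{G}{t}$)
$K = -331$ ($K = -105 - 226 = -331$)
$K + T{\left(7,6 \right)} \left(-71 - 191\right) = -331 + \left(\frac{5}{2} + \frac{6}{7}\right) \left(-71 - 191\right) = -331 + \left(\frac{5}{2} + 6 \cdot \frac{1}{7}\right) \left(-71 - 191\right) = -331 + \left(\frac{5}{2} + \frac{6}{7}\right) \left(-262\right) = -331 + \frac{47}{14} \left(-262\right) = -331 - \frac{6157}{7} = - \frac{8474}{7}$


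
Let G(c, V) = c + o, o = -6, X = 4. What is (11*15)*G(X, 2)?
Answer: -330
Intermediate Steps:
G(c, V) = -6 + c (G(c, V) = c - 6 = -6 + c)
(11*15)*G(X, 2) = (11*15)*(-6 + 4) = 165*(-2) = -330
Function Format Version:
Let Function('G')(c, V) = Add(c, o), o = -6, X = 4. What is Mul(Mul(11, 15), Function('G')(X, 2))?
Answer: -330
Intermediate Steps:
Function('G')(c, V) = Add(-6, c) (Function('G')(c, V) = Add(c, -6) = Add(-6, c))
Mul(Mul(11, 15), Function('G')(X, 2)) = Mul(Mul(11, 15), Add(-6, 4)) = Mul(165, -2) = -330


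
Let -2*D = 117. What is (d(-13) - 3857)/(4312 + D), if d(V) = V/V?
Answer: -7712/8507 ≈ -0.90655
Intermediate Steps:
D = -117/2 (D = -½*117 = -117/2 ≈ -58.500)
d(V) = 1
(d(-13) - 3857)/(4312 + D) = (1 - 3857)/(4312 - 117/2) = -3856/8507/2 = -3856*2/8507 = -7712/8507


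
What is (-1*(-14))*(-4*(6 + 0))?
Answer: -336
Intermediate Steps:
(-1*(-14))*(-4*(6 + 0)) = 14*(-4*6) = 14*(-24) = -336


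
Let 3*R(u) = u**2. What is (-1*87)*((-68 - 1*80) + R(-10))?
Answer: 9976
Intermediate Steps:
R(u) = u**2/3
(-1*87)*((-68 - 1*80) + R(-10)) = (-1*87)*((-68 - 1*80) + (1/3)*(-10)**2) = -87*((-68 - 80) + (1/3)*100) = -87*(-148 + 100/3) = -87*(-344/3) = 9976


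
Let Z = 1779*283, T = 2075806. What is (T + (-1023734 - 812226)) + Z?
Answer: 743303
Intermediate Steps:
Z = 503457
(T + (-1023734 - 812226)) + Z = (2075806 + (-1023734 - 812226)) + 503457 = (2075806 - 1835960) + 503457 = 239846 + 503457 = 743303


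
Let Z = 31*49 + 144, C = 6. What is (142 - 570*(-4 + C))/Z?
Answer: -998/1663 ≈ -0.60012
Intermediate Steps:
Z = 1663 (Z = 1519 + 144 = 1663)
(142 - 570*(-4 + C))/Z = (142 - 570*(-4 + 6))/1663 = (142 - 570*2)*(1/1663) = (142 - 95*12)*(1/1663) = (142 - 1140)*(1/1663) = -998*1/1663 = -998/1663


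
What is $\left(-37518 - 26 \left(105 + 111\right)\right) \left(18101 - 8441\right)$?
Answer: $-416674440$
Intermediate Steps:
$\left(-37518 - 26 \left(105 + 111\right)\right) \left(18101 - 8441\right) = \left(-37518 - 5616\right) 9660 = \left(-43134\right) 9660 = -416674440$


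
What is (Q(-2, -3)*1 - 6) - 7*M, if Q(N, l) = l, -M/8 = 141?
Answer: 7887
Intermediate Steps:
M = -1128 (M = -8*141 = -1128)
(Q(-2, -3)*1 - 6) - 7*M = (-3*1 - 6) - 7*(-1128) = (-3 - 6) + 7896 = -9 + 7896 = 7887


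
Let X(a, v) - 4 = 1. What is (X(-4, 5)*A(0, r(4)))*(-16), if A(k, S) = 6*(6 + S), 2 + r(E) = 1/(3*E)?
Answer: -1960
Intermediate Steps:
X(a, v) = 5 (X(a, v) = 4 + 1 = 5)
r(E) = -2 + 1/(3*E)
A(k, S) = 36 + 6*S
(X(-4, 5)*A(0, r(4)))*(-16) = (5*(36 + 6*(-2 + (⅓)/4)))*(-16) = (5*(36 + 6*(-2 + (⅓)*(¼))))*(-16) = (5*(36 + 6*(-2 + 1/12)))*(-16) = (5*(36 + 6*(-23/12)))*(-16) = (5*(36 - 23/2))*(-16) = (5*(49/2))*(-16) = (245/2)*(-16) = -1960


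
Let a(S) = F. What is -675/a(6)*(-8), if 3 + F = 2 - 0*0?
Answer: -5400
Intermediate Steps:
F = -1 (F = -3 + (2 - 0*0) = -3 + (2 - 3*0) = -3 + (2 + 0) = -3 + 2 = -1)
a(S) = -1
-675/a(6)*(-8) = -675/(-1)*(-8) = -675*(-1)*(-8) = 675*(-8) = -5400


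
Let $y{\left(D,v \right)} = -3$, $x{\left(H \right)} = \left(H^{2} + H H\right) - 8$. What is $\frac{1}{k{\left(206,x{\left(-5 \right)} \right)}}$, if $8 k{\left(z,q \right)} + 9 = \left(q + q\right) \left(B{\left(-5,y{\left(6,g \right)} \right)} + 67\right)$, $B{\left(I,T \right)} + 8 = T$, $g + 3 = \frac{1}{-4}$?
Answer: $\frac{8}{4695} \approx 0.0017039$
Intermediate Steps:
$x{\left(H \right)} = -8 + 2 H^{2}$ ($x{\left(H \right)} = \left(H^{2} + H^{2}\right) - 8 = 2 H^{2} - 8 = -8 + 2 H^{2}$)
$g = - \frac{13}{4}$ ($g = -3 + \frac{1}{-4} = -3 - \frac{1}{4} = - \frac{13}{4} \approx -3.25$)
$B{\left(I,T \right)} = -8 + T$
$k{\left(z,q \right)} = - \frac{9}{8} + 14 q$ ($k{\left(z,q \right)} = - \frac{9}{8} + \frac{\left(q + q\right) \left(\left(-8 - 3\right) + 67\right)}{8} = - \frac{9}{8} + \frac{2 q \left(-11 + 67\right)}{8} = - \frac{9}{8} + \frac{2 q 56}{8} = - \frac{9}{8} + \frac{112 q}{8} = - \frac{9}{8} + 14 q$)
$\frac{1}{k{\left(206,x{\left(-5 \right)} \right)}} = \frac{1}{- \frac{9}{8} + 14 \left(-8 + 2 \left(-5\right)^{2}\right)} = \frac{1}{- \frac{9}{8} + 14 \left(-8 + 2 \cdot 25\right)} = \frac{1}{- \frac{9}{8} + 14 \left(-8 + 50\right)} = \frac{1}{- \frac{9}{8} + 14 \cdot 42} = \frac{1}{- \frac{9}{8} + 588} = \frac{1}{\frac{4695}{8}} = \frac{8}{4695}$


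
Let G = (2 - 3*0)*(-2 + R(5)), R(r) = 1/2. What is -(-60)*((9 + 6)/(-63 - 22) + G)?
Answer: -3240/17 ≈ -190.59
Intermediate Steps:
R(r) = 1/2
G = -3 (G = (2 - 3*0)*(-2 + 1/2) = (2 + 0)*(-3/2) = 2*(-3/2) = -3)
-(-60)*((9 + 6)/(-63 - 22) + G) = -(-60)*((9 + 6)/(-63 - 22) - 3) = -(-60)*(15/(-85) - 3) = -(-60)*(15*(-1/85) - 3) = -(-60)*(-3/17 - 3) = -(-60)*(-54)/17 = -1*3240/17 = -3240/17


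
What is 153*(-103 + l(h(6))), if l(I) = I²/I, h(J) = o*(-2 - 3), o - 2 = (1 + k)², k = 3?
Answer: -29529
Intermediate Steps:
o = 18 (o = 2 + (1 + 3)² = 2 + 4² = 2 + 16 = 18)
h(J) = -90 (h(J) = 18*(-2 - 3) = 18*(-5) = -90)
l(I) = I
153*(-103 + l(h(6))) = 153*(-103 - 90) = 153*(-193) = -29529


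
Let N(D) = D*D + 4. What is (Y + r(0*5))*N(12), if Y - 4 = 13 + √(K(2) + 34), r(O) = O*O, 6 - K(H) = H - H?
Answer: 2516 + 296*√10 ≈ 3452.0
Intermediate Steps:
K(H) = 6 (K(H) = 6 - (H - H) = 6 - 1*0 = 6 + 0 = 6)
r(O) = O²
Y = 17 + 2*√10 (Y = 4 + (13 + √(6 + 34)) = 4 + (13 + √40) = 4 + (13 + 2*√10) = 17 + 2*√10 ≈ 23.325)
N(D) = 4 + D² (N(D) = D² + 4 = 4 + D²)
(Y + r(0*5))*N(12) = ((17 + 2*√10) + (0*5)²)*(4 + 12²) = ((17 + 2*√10) + 0²)*(4 + 144) = ((17 + 2*√10) + 0)*148 = (17 + 2*√10)*148 = 2516 + 296*√10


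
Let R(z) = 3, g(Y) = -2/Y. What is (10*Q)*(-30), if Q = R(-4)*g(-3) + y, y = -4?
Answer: 600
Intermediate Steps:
Q = -2 (Q = 3*(-2/(-3)) - 4 = 3*(-2*(-1/3)) - 4 = 3*(2/3) - 4 = 2 - 4 = -2)
(10*Q)*(-30) = (10*(-2))*(-30) = -20*(-30) = 600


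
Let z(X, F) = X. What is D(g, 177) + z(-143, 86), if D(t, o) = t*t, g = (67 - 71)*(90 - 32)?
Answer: 53681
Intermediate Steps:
g = -232 (g = -4*58 = -232)
D(t, o) = t**2
D(g, 177) + z(-143, 86) = (-232)**2 - 143 = 53824 - 143 = 53681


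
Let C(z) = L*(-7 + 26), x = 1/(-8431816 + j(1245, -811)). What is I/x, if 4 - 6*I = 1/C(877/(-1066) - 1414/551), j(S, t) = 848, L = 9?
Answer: -2879175572/513 ≈ -5.6124e+6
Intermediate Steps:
x = -1/8430968 (x = 1/(-8431816 + 848) = 1/(-8430968) = -1/8430968 ≈ -1.1861e-7)
C(z) = 171 (C(z) = 9*(-7 + 26) = 9*19 = 171)
I = 683/1026 (I = ⅔ - ⅙/171 = ⅔ - ⅙*1/171 = ⅔ - 1/1026 = 683/1026 ≈ 0.66569)
I/x = 683/(1026*(-1/8430968)) = (683/1026)*(-8430968) = -2879175572/513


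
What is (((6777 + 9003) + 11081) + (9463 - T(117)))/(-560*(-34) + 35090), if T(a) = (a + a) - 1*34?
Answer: 18062/27065 ≈ 0.66736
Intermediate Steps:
T(a) = -34 + 2*a (T(a) = 2*a - 34 = -34 + 2*a)
(((6777 + 9003) + 11081) + (9463 - T(117)))/(-560*(-34) + 35090) = (((6777 + 9003) + 11081) + (9463 - (-34 + 2*117)))/(-560*(-34) + 35090) = ((15780 + 11081) + (9463 - (-34 + 234)))/(19040 + 35090) = (26861 + (9463 - 1*200))/54130 = (26861 + (9463 - 200))*(1/54130) = (26861 + 9263)*(1/54130) = 36124*(1/54130) = 18062/27065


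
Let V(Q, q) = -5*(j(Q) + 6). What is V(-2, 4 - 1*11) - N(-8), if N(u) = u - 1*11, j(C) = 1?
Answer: -16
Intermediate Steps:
N(u) = -11 + u (N(u) = u - 11 = -11 + u)
V(Q, q) = -35 (V(Q, q) = -5*(1 + 6) = -5*7 = -35)
V(-2, 4 - 1*11) - N(-8) = -35 - (-11 - 8) = -35 - 1*(-19) = -35 + 19 = -16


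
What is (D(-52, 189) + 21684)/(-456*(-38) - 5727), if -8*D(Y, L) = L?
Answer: 57761/30936 ≈ 1.8671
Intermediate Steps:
D(Y, L) = -L/8
(D(-52, 189) + 21684)/(-456*(-38) - 5727) = (-⅛*189 + 21684)/(-456*(-38) - 5727) = (-189/8 + 21684)/(17328 - 5727) = (173283/8)/11601 = (173283/8)*(1/11601) = 57761/30936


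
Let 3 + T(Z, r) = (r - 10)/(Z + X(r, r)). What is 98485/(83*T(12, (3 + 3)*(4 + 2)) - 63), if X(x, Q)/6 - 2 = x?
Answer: -11818200/36361 ≈ -325.02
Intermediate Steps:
X(x, Q) = 12 + 6*x
T(Z, r) = -3 + (-10 + r)/(12 + Z + 6*r) (T(Z, r) = -3 + (r - 10)/(Z + (12 + 6*r)) = -3 + (-10 + r)/(12 + Z + 6*r))
98485/(83*T(12, (3 + 3)*(4 + 2)) - 63) = 98485/(83*((-46 - 17*(3 + 3)*(4 + 2) - 3*12)/(12 + 12 + 6*((3 + 3)*(4 + 2)))) - 63) = 98485/(83*((-46 - 102*6 - 36)/(12 + 12 + 6*(6*6))) - 63) = 98485/(83*((-46 - 17*36 - 36)/(12 + 12 + 6*36)) - 63) = 98485/(83*((-46 - 612 - 36)/(12 + 12 + 216)) - 63) = 98485/(83*(-694/240) - 63) = 98485/(83*((1/240)*(-694)) - 63) = 98485/(83*(-347/120) - 63) = 98485/(-28801/120 - 63) = 98485/(-36361/120) = 98485*(-120/36361) = -11818200/36361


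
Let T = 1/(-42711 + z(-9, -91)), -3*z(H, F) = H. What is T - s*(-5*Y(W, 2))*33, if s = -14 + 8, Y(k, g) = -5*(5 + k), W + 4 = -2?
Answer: -211404601/42708 ≈ -4950.0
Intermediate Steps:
W = -6 (W = -4 - 2 = -6)
z(H, F) = -H/3
Y(k, g) = -25 - 5*k
T = -1/42708 (T = 1/(-42711 - ⅓*(-9)) = 1/(-42711 + 3) = 1/(-42708) = -1/42708 ≈ -2.3415e-5)
s = -6
T - s*(-5*Y(W, 2))*33 = -1/42708 - (-(-30)*(-25 - 5*(-6)))*33 = -1/42708 - (-(-30)*(-25 + 30))*33 = -1/42708 - (-(-30)*5)*33 = -1/42708 - (-6*(-25))*33 = -1/42708 - 150*33 = -1/42708 - 1*4950 = -1/42708 - 4950 = -211404601/42708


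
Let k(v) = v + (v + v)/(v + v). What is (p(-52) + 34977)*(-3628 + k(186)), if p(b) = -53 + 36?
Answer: -120297360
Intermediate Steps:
p(b) = -17
k(v) = 1 + v (k(v) = v + (2*v)/((2*v)) = v + (2*v)*(1/(2*v)) = v + 1 = 1 + v)
(p(-52) + 34977)*(-3628 + k(186)) = (-17 + 34977)*(-3628 + (1 + 186)) = 34960*(-3628 + 187) = 34960*(-3441) = -120297360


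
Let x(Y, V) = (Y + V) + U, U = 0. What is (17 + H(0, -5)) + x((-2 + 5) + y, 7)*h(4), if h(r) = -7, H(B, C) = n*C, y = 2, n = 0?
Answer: -67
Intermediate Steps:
x(Y, V) = V + Y (x(Y, V) = (Y + V) + 0 = (V + Y) + 0 = V + Y)
H(B, C) = 0 (H(B, C) = 0*C = 0)
(17 + H(0, -5)) + x((-2 + 5) + y, 7)*h(4) = (17 + 0) + (7 + ((-2 + 5) + 2))*(-7) = 17 + (7 + (3 + 2))*(-7) = 17 + (7 + 5)*(-7) = 17 + 12*(-7) = 17 - 84 = -67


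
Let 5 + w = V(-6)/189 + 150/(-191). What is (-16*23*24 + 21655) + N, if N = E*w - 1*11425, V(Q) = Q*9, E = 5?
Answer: 1828541/1337 ≈ 1367.6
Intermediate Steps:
V(Q) = 9*Q
w = -8117/1337 (w = -5 + ((9*(-6))/189 + 150/(-191)) = -5 + (-54*1/189 + 150*(-1/191)) = -5 + (-2/7 - 150/191) = -5 - 1432/1337 = -8117/1337 ≈ -6.0711)
N = -15315810/1337 (N = 5*(-8117/1337) - 1*11425 = -40585/1337 - 11425 = -15315810/1337 ≈ -11455.)
(-16*23*24 + 21655) + N = (-16*23*24 + 21655) - 15315810/1337 = (-368*24 + 21655) - 15315810/1337 = (-8832 + 21655) - 15315810/1337 = 12823 - 15315810/1337 = 1828541/1337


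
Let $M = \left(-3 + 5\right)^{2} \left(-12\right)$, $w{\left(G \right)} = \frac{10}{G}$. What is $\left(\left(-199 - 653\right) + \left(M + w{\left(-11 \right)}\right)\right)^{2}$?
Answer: $\frac{98208100}{121} \approx 8.1164 \cdot 10^{5}$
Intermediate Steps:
$M = -48$ ($M = 2^{2} \left(-12\right) = 4 \left(-12\right) = -48$)
$\left(\left(-199 - 653\right) + \left(M + w{\left(-11 \right)}\right)\right)^{2} = \left(\left(-199 - 653\right) - \left(48 - \frac{10}{-11}\right)\right)^{2} = \left(-852 + \left(-48 + 10 \left(- \frac{1}{11}\right)\right)\right)^{2} = \left(-852 - \frac{538}{11}\right)^{2} = \left(- \frac{9910}{11}\right)^{2} = \frac{98208100}{121}$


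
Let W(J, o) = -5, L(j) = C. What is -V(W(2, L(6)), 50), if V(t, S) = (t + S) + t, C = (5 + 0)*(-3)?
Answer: -40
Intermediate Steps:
C = -15 (C = 5*(-3) = -15)
L(j) = -15
V(t, S) = S + 2*t (V(t, S) = (S + t) + t = S + 2*t)
-V(W(2, L(6)), 50) = -(50 + 2*(-5)) = -(50 - 10) = -1*40 = -40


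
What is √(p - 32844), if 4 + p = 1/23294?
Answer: I*√17823667578434/23294 ≈ 181.24*I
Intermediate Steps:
p = -93175/23294 (p = -4 + 1/23294 = -93175/23294 ≈ -4.0000)
√(p - 32844) = √(-93175/23294 - 32844) = √(-765161311/23294) = I*√17823667578434/23294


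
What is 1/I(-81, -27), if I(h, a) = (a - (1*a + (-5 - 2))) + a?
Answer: -1/20 ≈ -0.050000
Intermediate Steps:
I(h, a) = 7 + a (I(h, a) = (a - (a - 7)) + a = (a - (-7 + a)) + a = (a + (7 - a)) + a = 7 + a)
1/I(-81, -27) = 1/(7 - 27) = 1/(-20) = -1/20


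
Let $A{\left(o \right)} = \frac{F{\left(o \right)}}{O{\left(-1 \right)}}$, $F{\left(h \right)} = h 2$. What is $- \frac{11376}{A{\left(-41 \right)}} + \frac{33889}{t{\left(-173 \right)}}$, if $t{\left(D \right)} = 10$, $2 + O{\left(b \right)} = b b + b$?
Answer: $\frac{1275689}{410} \approx 3111.4$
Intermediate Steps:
$O{\left(b \right)} = -2 + b + b^{2}$ ($O{\left(b \right)} = -2 + \left(b b + b\right) = -2 + \left(b^{2} + b\right) = -2 + \left(b + b^{2}\right) = -2 + b + b^{2}$)
$F{\left(h \right)} = 2 h$
$A{\left(o \right)} = - o$ ($A{\left(o \right)} = \frac{2 o}{-2 - 1 + \left(-1\right)^{2}} = \frac{2 o}{-2 - 1 + 1} = \frac{2 o}{-2} = 2 o \left(- \frac{1}{2}\right) = - o$)
$- \frac{11376}{A{\left(-41 \right)}} + \frac{33889}{t{\left(-173 \right)}} = - \frac{11376}{\left(-1\right) \left(-41\right)} + \frac{33889}{10} = - \frac{11376}{41} + 33889 \cdot \frac{1}{10} = \left(-11376\right) \frac{1}{41} + \frac{33889}{10} = - \frac{11376}{41} + \frac{33889}{10} = \frac{1275689}{410}$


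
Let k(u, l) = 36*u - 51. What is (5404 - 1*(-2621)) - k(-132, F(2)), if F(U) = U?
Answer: 12828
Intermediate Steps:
k(u, l) = -51 + 36*u
(5404 - 1*(-2621)) - k(-132, F(2)) = (5404 - 1*(-2621)) - (-51 + 36*(-132)) = (5404 + 2621) - (-51 - 4752) = 8025 - 1*(-4803) = 8025 + 4803 = 12828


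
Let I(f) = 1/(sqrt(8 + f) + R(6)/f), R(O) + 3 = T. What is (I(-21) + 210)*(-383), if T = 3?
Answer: -80430 + 383*I*sqrt(13)/13 ≈ -80430.0 + 106.23*I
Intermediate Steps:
R(O) = 0 (R(O) = -3 + 3 = 0)
I(f) = 1/sqrt(8 + f) (I(f) = 1/(sqrt(8 + f) + 0/f) = 1/(sqrt(8 + f) + 0) = 1/(sqrt(8 + f)) = 1/sqrt(8 + f))
(I(-21) + 210)*(-383) = (1/sqrt(8 - 21) + 210)*(-383) = (1/sqrt(-13) + 210)*(-383) = (-I*sqrt(13)/13 + 210)*(-383) = (210 - I*sqrt(13)/13)*(-383) = -80430 + 383*I*sqrt(13)/13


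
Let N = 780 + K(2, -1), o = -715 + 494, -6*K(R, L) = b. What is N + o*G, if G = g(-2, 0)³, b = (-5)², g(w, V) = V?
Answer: 4655/6 ≈ 775.83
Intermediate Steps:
b = 25
K(R, L) = -25/6 (K(R, L) = -⅙*25 = -25/6)
o = -221
G = 0 (G = 0³ = 0)
N = 4655/6 (N = 780 - 25/6 = 4655/6 ≈ 775.83)
N + o*G = 4655/6 - 221*0 = 4655/6 + 0 = 4655/6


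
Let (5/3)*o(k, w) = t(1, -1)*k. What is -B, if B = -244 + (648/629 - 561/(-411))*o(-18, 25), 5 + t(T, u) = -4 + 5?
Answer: 60548876/430865 ≈ 140.53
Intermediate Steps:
t(T, u) = -4 (t(T, u) = -5 + (-4 + 5) = -5 + 1 = -4)
o(k, w) = -12*k/5 (o(k, w) = 3*(-4*k)/5 = -12*k/5)
B = -60548876/430865 (B = -244 + (648/629 - 561/(-411))*(-12/5*(-18)) = -244 + (648*(1/629) - 561*(-1/411))*(216/5) = -244 + (648/629 + 187/137)*(216/5) = -244 + (206399/86173)*(216/5) = -244 + 44582184/430865 = -60548876/430865 ≈ -140.53)
-B = -1*(-60548876/430865) = 60548876/430865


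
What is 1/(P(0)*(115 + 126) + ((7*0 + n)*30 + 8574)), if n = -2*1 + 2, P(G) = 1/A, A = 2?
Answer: 2/17389 ≈ 0.00011502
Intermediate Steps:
P(G) = 1/2
n = 0 (n = -2 + 2 = 0)
1/(P(0)*(115 + 126) + ((7*0 + n)*30 + 8574)) = 1/((115 + 126)/2 + ((7*0 + 0)*30 + 8574)) = 1/((1/2)*241 + ((0 + 0)*30 + 8574)) = 1/(241/2 + (0*30 + 8574)) = 1/(241/2 + (0 + 8574)) = 1/(241/2 + 8574) = 1/(17389/2) = 2/17389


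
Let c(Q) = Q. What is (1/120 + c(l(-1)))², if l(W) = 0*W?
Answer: 1/14400 ≈ 6.9444e-5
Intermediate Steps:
l(W) = 0
(1/120 + c(l(-1)))² = (1/120 + 0)² = (1/120)² = 1/14400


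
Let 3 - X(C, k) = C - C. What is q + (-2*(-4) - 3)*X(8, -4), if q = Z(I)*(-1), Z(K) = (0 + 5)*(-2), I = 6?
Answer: 25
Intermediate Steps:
X(C, k) = 3 (X(C, k) = 3 - (C - C) = 3 - 1*0 = 3 + 0 = 3)
Z(K) = -10 (Z(K) = 5*(-2) = -10)
q = 10 (q = -10*(-1) = 10)
q + (-2*(-4) - 3)*X(8, -4) = 10 + (-2*(-4) - 3)*3 = 10 + (8 - 3)*3 = 10 + 5*3 = 10 + 15 = 25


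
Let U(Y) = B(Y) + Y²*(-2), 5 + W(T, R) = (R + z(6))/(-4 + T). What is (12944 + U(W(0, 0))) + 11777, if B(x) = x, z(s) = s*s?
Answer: 24315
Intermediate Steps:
z(s) = s²
W(T, R) = -5 + (36 + R)/(-4 + T) (W(T, R) = -5 + (R + 6²)/(-4 + T) = -5 + (R + 36)/(-4 + T) = -5 + (36 + R)/(-4 + T))
U(Y) = Y - 2*Y² (U(Y) = Y + Y²*(-2) = Y - 2*Y²)
(12944 + U(W(0, 0))) + 11777 = (12944 + ((56 + 0 - 5*0)/(-4 + 0))*(1 - 2*(56 + 0 - 5*0)/(-4 + 0))) + 11777 = (12944 + ((56 + 0 + 0)/(-4))*(1 - 2*(56 + 0 + 0)/(-4))) + 11777 = (12944 + (-¼*56)*(1 - (-1)*56/2)) + 11777 = (12944 - 14*(1 - 2*(-14))) + 11777 = (12944 - 14*(1 + 28)) + 11777 = (12944 - 14*29) + 11777 = (12944 - 406) + 11777 = 12538 + 11777 = 24315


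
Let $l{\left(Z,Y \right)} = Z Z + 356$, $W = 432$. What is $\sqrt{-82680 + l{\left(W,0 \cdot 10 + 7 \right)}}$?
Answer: $10 \sqrt{1043} \approx 322.96$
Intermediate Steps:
$l{\left(Z,Y \right)} = 356 + Z^{2}$ ($l{\left(Z,Y \right)} = Z^{2} + 356 = 356 + Z^{2}$)
$\sqrt{-82680 + l{\left(W,0 \cdot 10 + 7 \right)}} = \sqrt{-82680 + \left(356 + 432^{2}\right)} = \sqrt{-82680 + \left(356 + 186624\right)} = \sqrt{-82680 + 186980} = \sqrt{104300} = 10 \sqrt{1043}$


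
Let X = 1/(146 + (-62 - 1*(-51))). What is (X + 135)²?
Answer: 332187076/18225 ≈ 18227.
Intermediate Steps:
X = 1/135 (X = 1/(146 + (-62 + 51)) = 1/(146 - 11) = 1/135 ≈ 0.0074074)
(X + 135)² = (1/135 + 135)² = (18226/135)² = 332187076/18225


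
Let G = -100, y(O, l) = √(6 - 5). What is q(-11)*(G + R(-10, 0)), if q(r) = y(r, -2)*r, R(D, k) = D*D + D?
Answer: 110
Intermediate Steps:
R(D, k) = D + D² (R(D, k) = D² + D = D + D²)
y(O, l) = 1 (y(O, l) = √1 = 1)
q(r) = r (q(r) = 1*r = r)
q(-11)*(G + R(-10, 0)) = -11*(-100 - 10*(1 - 10)) = -11*(-100 - 10*(-9)) = -11*(-100 + 90) = -11*(-10) = 110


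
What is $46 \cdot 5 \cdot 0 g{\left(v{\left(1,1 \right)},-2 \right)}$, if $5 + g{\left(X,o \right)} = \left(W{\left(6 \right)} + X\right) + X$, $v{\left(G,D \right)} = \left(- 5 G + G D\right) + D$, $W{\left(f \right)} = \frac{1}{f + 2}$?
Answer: $0$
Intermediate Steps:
$W{\left(f \right)} = \frac{1}{2 + f}$
$v{\left(G,D \right)} = D - 5 G + D G$ ($v{\left(G,D \right)} = \left(- 5 G + D G\right) + D = D - 5 G + D G$)
$g{\left(X,o \right)} = - \frac{39}{8} + 2 X$ ($g{\left(X,o \right)} = -5 + \left(\left(\frac{1}{2 + 6} + X\right) + X\right) = -5 + \left(\left(\frac{1}{8} + X\right) + X\right) = -5 + \left(\frac{1}{8} + 2 X\right) = - \frac{39}{8} + 2 X$)
$46 \cdot 5 \cdot 0 g{\left(v{\left(1,1 \right)},-2 \right)} = 46 \cdot 5 \cdot 0 \left(- \frac{39}{8} + 2 \left(1 - 5 + 1 \cdot 1\right)\right) = 46 \cdot 0 \left(- \frac{39}{8} + 2 \left(1 - 5 + 1\right)\right) = 0 \left(- \frac{39}{8} + 2 \left(-3\right)\right) = 0 \left(- \frac{39}{8} - 6\right) = 0 \left(- \frac{87}{8}\right) = 0$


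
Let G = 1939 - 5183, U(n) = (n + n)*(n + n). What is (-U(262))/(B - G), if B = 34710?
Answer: -137288/18977 ≈ -7.2344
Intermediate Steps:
U(n) = 4*n**2 (U(n) = (2*n)*(2*n) = 4*n**2)
G = -3244
(-U(262))/(B - G) = (-4*262**2)/(34710 - 1*(-3244)) = (-4*68644)/(34710 + 3244) = -1*274576/37954 = -274576*1/37954 = -137288/18977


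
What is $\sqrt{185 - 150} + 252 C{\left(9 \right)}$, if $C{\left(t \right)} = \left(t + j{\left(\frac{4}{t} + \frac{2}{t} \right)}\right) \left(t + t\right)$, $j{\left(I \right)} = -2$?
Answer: $31752 + \sqrt{35} \approx 31758.0$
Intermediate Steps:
$C{\left(t \right)} = 2 t \left(-2 + t\right)$ ($C{\left(t \right)} = \left(t - 2\right) \left(t + t\right) = \left(-2 + t\right) 2 t = 2 t \left(-2 + t\right)$)
$\sqrt{185 - 150} + 252 C{\left(9 \right)} = \sqrt{185 - 150} + 252 \cdot 2 \cdot 9 \left(-2 + 9\right) = \sqrt{35} + 252 \cdot 2 \cdot 9 \cdot 7 = \sqrt{35} + 252 \cdot 126 = \sqrt{35} + 31752 = 31752 + \sqrt{35}$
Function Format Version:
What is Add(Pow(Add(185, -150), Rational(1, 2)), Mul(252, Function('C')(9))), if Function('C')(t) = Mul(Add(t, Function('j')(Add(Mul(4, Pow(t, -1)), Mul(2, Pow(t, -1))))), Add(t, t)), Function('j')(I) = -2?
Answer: Add(31752, Pow(35, Rational(1, 2))) ≈ 31758.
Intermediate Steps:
Function('C')(t) = Mul(2, t, Add(-2, t)) (Function('C')(t) = Mul(Add(t, -2), Add(t, t)) = Mul(Add(-2, t), Mul(2, t)) = Mul(2, t, Add(-2, t)))
Add(Pow(Add(185, -150), Rational(1, 2)), Mul(252, Function('C')(9))) = Add(Pow(Add(185, -150), Rational(1, 2)), Mul(252, Mul(2, 9, Add(-2, 9)))) = Add(Pow(35, Rational(1, 2)), Mul(252, Mul(2, 9, 7))) = Add(Pow(35, Rational(1, 2)), Mul(252, 126)) = Add(Pow(35, Rational(1, 2)), 31752) = Add(31752, Pow(35, Rational(1, 2)))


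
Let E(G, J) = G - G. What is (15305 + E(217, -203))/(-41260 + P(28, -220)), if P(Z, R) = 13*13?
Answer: -15305/41091 ≈ -0.37247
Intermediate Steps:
E(G, J) = 0
P(Z, R) = 169
(15305 + E(217, -203))/(-41260 + P(28, -220)) = (15305 + 0)/(-41260 + 169) = 15305/(-41091) = 15305*(-1/41091) = -15305/41091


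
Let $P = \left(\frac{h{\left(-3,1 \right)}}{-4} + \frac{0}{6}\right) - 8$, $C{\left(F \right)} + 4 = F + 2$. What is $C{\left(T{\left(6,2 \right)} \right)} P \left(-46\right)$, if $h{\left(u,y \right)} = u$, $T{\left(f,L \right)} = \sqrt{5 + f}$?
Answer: $-667 + \frac{667 \sqrt{11}}{2} \approx 439.09$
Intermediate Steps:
$C{\left(F \right)} = -2 + F$ ($C{\left(F \right)} = -4 + \left(F + 2\right) = -4 + \left(2 + F\right) = -2 + F$)
$P = - \frac{29}{4}$ ($P = \left(- \frac{3}{-4} + \frac{0}{6}\right) - 8 = \left(\left(-3\right) \left(- \frac{1}{4}\right) + 0 \cdot \frac{1}{6}\right) - 8 = \left(\frac{3}{4} + 0\right) - 8 = \frac{3}{4} - 8 = - \frac{29}{4} \approx -7.25$)
$C{\left(T{\left(6,2 \right)} \right)} P \left(-46\right) = \left(-2 + \sqrt{5 + 6}\right) \left(- \frac{29}{4}\right) \left(-46\right) = \left(-2 + \sqrt{11}\right) \left(- \frac{29}{4}\right) \left(-46\right) = \left(\frac{29}{2} - \frac{29 \sqrt{11}}{4}\right) \left(-46\right) = -667 + \frac{667 \sqrt{11}}{2}$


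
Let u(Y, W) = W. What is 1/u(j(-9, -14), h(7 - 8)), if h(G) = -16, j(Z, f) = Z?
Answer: -1/16 ≈ -0.062500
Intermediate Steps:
1/u(j(-9, -14), h(7 - 8)) = 1/(-16) = -1/16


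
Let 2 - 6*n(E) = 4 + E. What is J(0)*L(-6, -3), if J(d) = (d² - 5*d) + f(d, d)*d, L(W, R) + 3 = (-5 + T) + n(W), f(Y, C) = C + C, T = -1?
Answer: 0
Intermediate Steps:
f(Y, C) = 2*C
n(E) = -⅓ - E/6 (n(E) = ⅓ - (4 + E)/6 = ⅓ + (-⅔ - E/6) = -⅓ - E/6)
L(W, R) = -28/3 - W/6 (L(W, R) = -3 + ((-5 - 1) + (-⅓ - W/6)) = -3 + (-6 + (-⅓ - W/6)) = -3 + (-19/3 - W/6) = -28/3 - W/6)
J(d) = -5*d + 3*d² (J(d) = (d² - 5*d) + (2*d)*d = (d² - 5*d) + 2*d² = -5*d + 3*d²)
J(0)*L(-6, -3) = (0*(-5 + 3*0))*(-28/3 - ⅙*(-6)) = (0*(-5 + 0))*(-28/3 + 1) = (0*(-5))*(-25/3) = 0*(-25/3) = 0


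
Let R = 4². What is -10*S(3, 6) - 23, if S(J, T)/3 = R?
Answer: -503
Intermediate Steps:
R = 16
S(J, T) = 48 (S(J, T) = 3*16 = 48)
-10*S(3, 6) - 23 = -10*48 - 23 = -480 - 23 = -503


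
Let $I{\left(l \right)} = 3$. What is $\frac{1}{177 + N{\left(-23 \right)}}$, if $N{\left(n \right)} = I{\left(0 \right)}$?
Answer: $\frac{1}{180} \approx 0.0055556$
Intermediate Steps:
$N{\left(n \right)} = 3$
$\frac{1}{177 + N{\left(-23 \right)}} = \frac{1}{177 + 3} = \frac{1}{180}$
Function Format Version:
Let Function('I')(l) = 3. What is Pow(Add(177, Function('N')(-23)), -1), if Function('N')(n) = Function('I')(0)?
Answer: Rational(1, 180) ≈ 0.0055556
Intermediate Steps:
Function('N')(n) = 3
Pow(Add(177, Function('N')(-23)), -1) = Pow(Add(177, 3), -1) = Pow(180, -1) = Rational(1, 180)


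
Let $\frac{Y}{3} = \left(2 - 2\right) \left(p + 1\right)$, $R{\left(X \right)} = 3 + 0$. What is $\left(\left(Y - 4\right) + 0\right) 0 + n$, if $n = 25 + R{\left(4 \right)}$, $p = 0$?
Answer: $28$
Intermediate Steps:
$R{\left(X \right)} = 3$
$Y = 0$ ($Y = 3 \left(2 - 2\right) \left(0 + 1\right) = 3 \cdot 0 \cdot 1 = 3 \cdot 0 = 0$)
$n = 28$ ($n = 25 + 3 = 28$)
$\left(\left(Y - 4\right) + 0\right) 0 + n = \left(\left(0 - 4\right) + 0\right) 0 + 28 = \left(-4 + 0\right) 0 + 28 = \left(-4\right) 0 + 28 = 0 + 28 = 28$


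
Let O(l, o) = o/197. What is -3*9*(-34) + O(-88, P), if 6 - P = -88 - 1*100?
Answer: 181040/197 ≈ 918.98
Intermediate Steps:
P = 194 (P = 6 - (-88 - 1*100) = 6 - (-88 - 100) = 6 - 1*(-188) = 6 + 188 = 194)
O(l, o) = o/197 (O(l, o) = o*(1/197) = o/197)
-3*9*(-34) + O(-88, P) = -3*9*(-34) + (1/197)*194 = -27*(-34) + 194/197 = 918 + 194/197 = 181040/197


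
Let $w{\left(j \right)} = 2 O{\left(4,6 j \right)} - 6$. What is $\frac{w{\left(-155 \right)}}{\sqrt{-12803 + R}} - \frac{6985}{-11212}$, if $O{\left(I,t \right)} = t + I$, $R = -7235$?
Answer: $\frac{6985}{11212} + \frac{929 i \sqrt{20038}}{10019} \approx 0.62299 + 13.126 i$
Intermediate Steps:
$O{\left(I,t \right)} = I + t$
$w{\left(j \right)} = 2 + 12 j$ ($w{\left(j \right)} = 2 \left(4 + 6 j\right) - 6 = \left(8 + 12 j\right) - 6 = 2 + 12 j$)
$\frac{w{\left(-155 \right)}}{\sqrt{-12803 + R}} - \frac{6985}{-11212} = \frac{2 + 12 \left(-155\right)}{\sqrt{-12803 - 7235}} - \frac{6985}{-11212} = \frac{2 - 1860}{\sqrt{-20038}} - - \frac{6985}{11212} = - \frac{1858}{i \sqrt{20038}} + \frac{6985}{11212} = - 1858 \left(- \frac{i \sqrt{20038}}{20038}\right) + \frac{6985}{11212} = \frac{929 i \sqrt{20038}}{10019} + \frac{6985}{11212} = \frac{6985}{11212} + \frac{929 i \sqrt{20038}}{10019}$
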